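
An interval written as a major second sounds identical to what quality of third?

diminished

A major second spans 2 semitones.
A third spanning 2 semitones is diminished (the major third is 4).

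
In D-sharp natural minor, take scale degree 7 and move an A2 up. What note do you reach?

Scale degree 7 of D# natural minor is C#.
An augmented second (3 semitones) above C# lands on the letter D, giving D##.

D##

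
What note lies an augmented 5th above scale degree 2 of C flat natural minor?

A

Scale degree 2 of Cb natural minor is Db.
An augmented fifth (8 semitones) above Db lands on the letter A, giving A.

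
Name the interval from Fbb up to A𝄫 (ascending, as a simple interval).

Counting letters F–G–A gives a third.
Fbb→Abb = 4 semitones, exactly the major third.

major third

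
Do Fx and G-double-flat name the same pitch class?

No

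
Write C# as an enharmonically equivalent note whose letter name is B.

C# is pitch class 1. The letter B alone is pitch class 11.
To reach pitch class 1 from B requires an offset of +2 semitones, i.e. double sharp: B##.

B##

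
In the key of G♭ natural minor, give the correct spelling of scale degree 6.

Ebb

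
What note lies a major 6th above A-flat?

A up a major sixth is F#, so the target letter is F.
From Ab, a major sixth is 9 semitones up: F.

F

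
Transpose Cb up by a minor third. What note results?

C up a major third is E, so the target letter is E.
From Cb, a minor third is 3 semitones up: Ebb.

Ebb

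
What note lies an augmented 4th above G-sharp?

G up a perfect fourth is C, so the target letter is C.
From G#, an augmented fourth is 6 semitones up: C##.

C##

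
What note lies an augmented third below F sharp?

Db

A third below F lands on the letter D.
An augmented third spans 5 semitones, so F# moves to pitch class 1. On the letter D that is Db.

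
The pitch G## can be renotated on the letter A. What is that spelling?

Plain A sits at the same pitch as G##, so on the letter A the same pitch needs a natural: A.

A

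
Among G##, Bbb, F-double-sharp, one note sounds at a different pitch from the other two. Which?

In 12-tone equal temperament, enharmonic equivalents share a pitch class. G## is pitch class 9; Bbb is pitch class 9; F## is pitch class 7.
G## and Bbb share pitch class 9, while F## is pitch class 7.

F##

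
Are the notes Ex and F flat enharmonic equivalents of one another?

Two spellings are enharmonically equivalent only if they share a pitch class.
Here E## → 6, Fb → 4; 4 ≠ 6, so they are not.

No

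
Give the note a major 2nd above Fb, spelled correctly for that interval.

Gb

A second above F lands on the letter G.
A major second spans 2 semitones, so Fb moves to pitch class 6. On the letter G that is Gb.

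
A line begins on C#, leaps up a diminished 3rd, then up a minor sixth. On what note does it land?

Cb

A diminished third up from C# is Eb (letter E, 2 semitones up).
A minor sixth up from Eb is Cb (letter C, 8 semitones up).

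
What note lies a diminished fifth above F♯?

C

F up a perfect fifth is C, so the target letter is C.
From F#, a diminished fifth is 6 semitones up: C.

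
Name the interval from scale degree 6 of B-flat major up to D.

Scale degree 6 of Bb major is G.
G up to D: letters G→D make it a fifth; 7 semitones makes it perfect.

perfect fifth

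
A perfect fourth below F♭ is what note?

Cb

A fourth below F lands on the letter C.
A perfect fourth spans 5 semitones, so Fb moves to pitch class 11. On the letter C that is Cb.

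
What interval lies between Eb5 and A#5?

The letter names run E→A, a span of 3 letter steps, so the interval is some kind of fourth.
Eb to A# is 7 semitones. A perfect fourth is 5, so 7 makes it doubly augmented.

doubly augmented fourth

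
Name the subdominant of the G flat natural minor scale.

Degree 4 takes the letter 3 steps above G, which is C.
In natural minor, degree 4 sits 5 semitones above the tonic. Gb + 5 semitones is pitch class 11, spelled on C as Cb.

Cb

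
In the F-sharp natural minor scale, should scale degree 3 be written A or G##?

A

Each scale degree takes a distinct letter name. Degree 3 of a scale on F must use the letter A.
A and G## are enharmonically the same pitch, but only A uses the letter A, so it is the correct spelling here.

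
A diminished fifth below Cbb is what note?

A fifth below C lands on the letter F.
A diminished fifth spans 6 semitones, so Cbb moves to pitch class 4. On the letter F that is Fb.

Fb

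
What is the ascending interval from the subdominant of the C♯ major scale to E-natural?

minor seventh

The subdominant of C# major is F#.
F# up to E: letters F→E make it a seventh; 10 semitones makes it minor.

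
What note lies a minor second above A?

Bb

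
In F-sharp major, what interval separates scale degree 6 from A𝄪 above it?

Scale degree 6 of F# major is D#.
D# up to A##: letters D→A make it a fifth; 8 semitones makes it augmented.

augmented fifth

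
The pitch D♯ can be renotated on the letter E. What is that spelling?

Eb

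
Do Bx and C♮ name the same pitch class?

No

Two spellings are enharmonically equivalent only if they share a pitch class.
Here B## → 1, C → 0; 0 ≠ 1, so they are not.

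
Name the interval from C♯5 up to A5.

Counting letters C–D–E–F–G–A gives a sixth.
C#→A = 8 semitones, 1 narrower than the major sixth (9), so minor.

minor sixth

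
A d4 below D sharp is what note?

A##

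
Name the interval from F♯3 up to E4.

Counting letters F–G–A–B–C–D–E gives a seventh.
F#→E = 10 semitones, 1 narrower than the major seventh (11), so minor.

minor seventh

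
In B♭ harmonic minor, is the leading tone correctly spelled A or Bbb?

A

Each scale degree takes a distinct letter name. Degree 7 of a scale on B must use the letter A.
A and Bbb are enharmonically the same pitch, but only A uses the letter A, so it is the correct spelling here.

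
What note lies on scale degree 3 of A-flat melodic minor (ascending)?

Cb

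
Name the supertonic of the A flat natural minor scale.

The Ab natural minor scale runs Ab Bb Cb Db Eb Fb Gb.
Degree 2 is Bb.

Bb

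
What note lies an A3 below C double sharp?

A third below C lands on the letter A.
An augmented third spans 5 semitones, so C## moves to pitch class 9. On the letter A that is A.

A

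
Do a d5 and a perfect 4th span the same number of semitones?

No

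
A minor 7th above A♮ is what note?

G

A seventh above A lands on the letter G.
A minor seventh spans 10 semitones, so A moves to pitch class 7. On the letter G that is G.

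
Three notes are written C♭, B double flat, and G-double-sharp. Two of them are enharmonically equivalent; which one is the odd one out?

In 12-tone equal temperament, enharmonic equivalents share a pitch class. Cb is pitch class 11; Bbb is pitch class 9; G## is pitch class 9.
Bbb and G## share pitch class 9, while Cb is pitch class 11.

Cb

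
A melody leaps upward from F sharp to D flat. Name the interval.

diminished sixth

Counting letters F–G–A–B–C–D gives a sixth.
F#→Db = 7 semitones, 2 narrower than the major sixth (9), so diminished.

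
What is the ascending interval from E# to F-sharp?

The letter names run E→F, a span of 1 letter step, so the interval is some kind of second.
E# to F# is 1 semitone. A major second is 2, so 1 makes it minor.

minor second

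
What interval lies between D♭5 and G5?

augmented fourth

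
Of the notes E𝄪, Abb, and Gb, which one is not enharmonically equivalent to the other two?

Abb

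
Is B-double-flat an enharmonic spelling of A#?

Bbb is pitch class 9; A# is pitch class 10.
The pitch classes differ (9 vs. 10), so they are not enharmonic equivalents.

No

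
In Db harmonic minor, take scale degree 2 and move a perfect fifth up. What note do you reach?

Scale degree 2 of Db harmonic minor is Eb.
A perfect fifth (7 semitones) above Eb lands on the letter B, giving Bb.

Bb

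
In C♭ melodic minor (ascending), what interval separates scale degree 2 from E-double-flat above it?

minor second

Scale degree 2 of Cb melodic minor (ascending) is Db.
Db up to Ebb: letters D→E make it a second; 1 semitone makes it minor.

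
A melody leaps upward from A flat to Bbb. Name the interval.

minor second

Counting letters A–B gives a second.
Ab→Bbb = 1 semitone, 1 narrower than the major second (2), so minor.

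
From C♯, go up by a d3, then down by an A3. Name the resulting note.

A diminished third up from C# is Eb (letter E, 2 semitones up).
An augmented third down from Eb is Cbb (letter C, 5 semitones down).

Cbb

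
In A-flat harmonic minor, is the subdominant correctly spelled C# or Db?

Db

Each scale degree takes a distinct letter name. Degree 4 of a scale on A must use the letter D.
Db and C# are enharmonically the same pitch, but only Db uses the letter D, so it is the correct spelling here.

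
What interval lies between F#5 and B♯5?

Counting letters F–G–A–B gives a fourth.
F#→B# = 6 semitones, 1 wider than the perfect fourth (5), so augmented.

augmented fourth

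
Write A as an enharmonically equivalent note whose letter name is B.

Plain B sits 2 semitones above A, so on the letter B the same pitch needs a double flat: Bbb.

Bbb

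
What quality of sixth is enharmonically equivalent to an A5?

minor

An augmented fifth spans 8 semitones.
A sixth spanning 8 semitones is minor (the major sixth is 9).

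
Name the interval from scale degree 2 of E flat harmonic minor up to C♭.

Scale degree 2 of Eb harmonic minor is F.
F up to Cb: letters F→C make it a fifth; 6 semitones makes it diminished.

diminished fifth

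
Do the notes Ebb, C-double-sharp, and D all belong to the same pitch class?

Yes

Ebb is pitch class 2; C## is pitch class 2; D is pitch class 2.
All spellings map to pitch class 2, so they are enharmonically equivalent.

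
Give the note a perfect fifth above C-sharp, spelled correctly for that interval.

G#

A fifth above C lands on the letter G.
A perfect fifth spans 7 semitones, so C# moves to pitch class 8. On the letter G that is G#.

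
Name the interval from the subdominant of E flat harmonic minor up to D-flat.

perfect fourth

The subdominant of Eb harmonic minor is Ab.
Ab up to Db: letters A→D make it a fourth; 5 semitones makes it perfect.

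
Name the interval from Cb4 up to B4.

augmented seventh

Counting letters C–D–E–F–G–A–B gives a seventh.
Cb→B = 12 semitones, 1 wider than the major seventh (11), so augmented.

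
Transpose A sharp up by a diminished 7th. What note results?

A up a major seventh is G#, so the target letter is G.
From A#, a diminished seventh is 9 semitones up: G.

G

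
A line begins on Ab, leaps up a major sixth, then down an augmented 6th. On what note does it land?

Abb

A major sixth up from Ab is F (letter F, 9 semitones up).
An augmented sixth down from F is Abb (letter A, 10 semitones down).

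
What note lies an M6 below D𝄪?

A sixth below D lands on the letter F.
A major sixth spans 9 semitones, so D## moves to pitch class 7. On the letter F that is F##.

F##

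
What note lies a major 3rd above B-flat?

D

B up a major third is D#, so the target letter is D.
From Bb, a major third is 4 semitones up: D.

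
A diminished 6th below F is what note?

F down a major sixth is Ab, so the target letter is A.
From F, a diminished sixth is 7 semitones down: A#.

A#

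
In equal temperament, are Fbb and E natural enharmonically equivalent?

No

Fbb is pitch class 3; E is pitch class 4.
The pitch classes differ (3 vs. 4), so they are not enharmonic equivalents.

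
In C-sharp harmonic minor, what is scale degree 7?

The C# harmonic minor scale runs C# D# E F# G# A B#.
Degree 7 is B#.

B#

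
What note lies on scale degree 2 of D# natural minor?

E#

The D# natural minor scale runs D# E# F# G# A# B C#.
Degree 2 is E#.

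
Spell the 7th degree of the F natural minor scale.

Degree 7 takes the letter 6 steps above F, which is E.
In natural minor, degree 7 sits 10 semitones above the tonic. F + 10 semitones is pitch class 3, spelled on E as Eb.

Eb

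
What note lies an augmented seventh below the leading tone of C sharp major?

The leading tone of C# major is B#.
An augmented seventh (12 semitones) below B# lands on the letter C, giving C.

C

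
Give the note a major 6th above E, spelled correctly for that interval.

C#

E up a major sixth is C#, so the target letter is C.
From E, a major sixth is 9 semitones up: C#.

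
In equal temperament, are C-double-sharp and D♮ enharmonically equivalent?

Yes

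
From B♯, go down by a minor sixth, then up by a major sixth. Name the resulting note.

A minor sixth down from B# is D## (letter D, 8 semitones down).
A major sixth up from D## is B## (letter B, 9 semitones up).

B##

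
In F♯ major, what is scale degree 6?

D#

Degree 6 takes the letter 5 steps above F, which is D.
In major, degree 6 sits 9 semitones above the tonic. F# + 9 semitones is pitch class 3, spelled on D as D#.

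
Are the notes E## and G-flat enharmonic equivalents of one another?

E## = pitch class 6 and Gb = pitch class 6 — the same pitch class, so they are enharmonic equivalents.

Yes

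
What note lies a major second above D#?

E#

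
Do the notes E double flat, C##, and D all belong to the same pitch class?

Yes

Ebb is pitch class 2; C## is pitch class 2; D is pitch class 2.
All spellings map to pitch class 2, so they are enharmonically equivalent.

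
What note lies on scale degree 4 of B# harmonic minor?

The B# harmonic minor scale runs B# C## D# E# F## G# A##.
Degree 4 is E#.

E#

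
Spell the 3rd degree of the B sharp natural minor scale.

Degree 3 takes the letter 2 steps above B, which is D.
In natural minor, degree 3 sits 3 semitones above the tonic. B# + 3 semitones is pitch class 3, spelled on D as D#.

D#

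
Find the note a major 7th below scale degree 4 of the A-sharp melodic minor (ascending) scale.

E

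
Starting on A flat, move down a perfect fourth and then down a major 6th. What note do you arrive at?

A perfect fourth down from Ab is Eb (letter E, 5 semitones down).
A major sixth down from Eb is Gb (letter G, 9 semitones down).

Gb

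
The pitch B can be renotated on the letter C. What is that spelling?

Plain C sits 1 semitone above B, so on the letter C the same pitch needs a flat: Cb.

Cb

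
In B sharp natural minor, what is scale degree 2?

Degree 2 takes the letter 1 step above B, which is C.
In natural minor, degree 2 sits 2 semitones above the tonic. B# + 2 semitones is pitch class 2, spelled on C as C##.

C##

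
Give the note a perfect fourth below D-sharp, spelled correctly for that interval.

A#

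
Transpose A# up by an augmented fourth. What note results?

D##

A up a perfect fourth is D, so the target letter is D.
From A#, an augmented fourth is 6 semitones up: D##.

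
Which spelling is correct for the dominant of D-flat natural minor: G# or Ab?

Ab

Each scale degree takes a distinct letter name. Degree 5 of a scale on D must use the letter A.
Ab and G# are enharmonically the same pitch, but only Ab uses the letter A, so it is the correct spelling here.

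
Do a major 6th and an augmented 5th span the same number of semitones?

No

A major sixth spans 9 semitones; an augmented fifth spans 8.
The spans differ, so they are not enharmonic equivalents.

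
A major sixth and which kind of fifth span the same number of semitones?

doubly augmented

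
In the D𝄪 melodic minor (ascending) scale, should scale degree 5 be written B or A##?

Each scale degree takes a distinct letter name. Degree 5 of a scale on D must use the letter A.
A## and B are enharmonically the same pitch, but only A## uses the letter A, so it is the correct spelling here.

A##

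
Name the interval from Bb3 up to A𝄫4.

The letter names run B→A, a span of 6 letter steps, so the interval is some kind of seventh.
Bb to Abb is 9 semitones. A major seventh is 11, so 9 makes it diminished.

diminished seventh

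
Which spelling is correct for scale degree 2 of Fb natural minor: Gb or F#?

Gb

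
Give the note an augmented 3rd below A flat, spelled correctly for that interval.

A third below A lands on the letter F.
An augmented third spans 5 semitones, so Ab moves to pitch class 3. On the letter F that is Fbb.

Fbb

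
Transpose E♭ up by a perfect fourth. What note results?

A fourth above E lands on the letter A.
A perfect fourth spans 5 semitones, so Eb moves to pitch class 8. On the letter A that is Ab.

Ab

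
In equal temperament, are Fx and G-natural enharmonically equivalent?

F## is pitch class 7; G is pitch class 7.
All spellings map to pitch class 7, so they are enharmonically equivalent.

Yes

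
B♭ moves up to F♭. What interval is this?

The letter names run B→F, a span of 4 letter steps, so the interval is some kind of fifth.
Bb to Fb is 6 semitones. A perfect fifth is 7, so 6 makes it diminished.

diminished fifth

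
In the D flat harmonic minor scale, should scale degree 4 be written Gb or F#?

Each scale degree takes a distinct letter name. Degree 4 of a scale on D must use the letter G.
Gb and F# are enharmonically the same pitch, but only Gb uses the letter G, so it is the correct spelling here.

Gb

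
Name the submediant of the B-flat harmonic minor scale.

Gb

The Bb harmonic minor scale runs Bb C Db Eb F Gb A.
Degree 6 is Gb.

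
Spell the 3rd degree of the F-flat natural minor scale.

Degree 3 takes the letter 2 steps above F, which is A.
In natural minor, degree 3 sits 3 semitones above the tonic. Fb + 3 semitones is pitch class 7, spelled on A as Abb.

Abb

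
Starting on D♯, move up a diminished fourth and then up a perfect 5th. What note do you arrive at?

A diminished fourth up from D# is G (letter G, 4 semitones up).
A perfect fifth up from G is D (letter D, 7 semitones up).

D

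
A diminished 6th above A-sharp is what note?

A sixth above A lands on the letter F.
A diminished sixth spans 7 semitones, so A# moves to pitch class 5. On the letter F that is F.

F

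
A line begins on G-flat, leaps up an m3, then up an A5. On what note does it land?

F

A minor third up from Gb is Bbb (letter B, 3 semitones up).
An augmented fifth up from Bbb is F (letter F, 8 semitones up).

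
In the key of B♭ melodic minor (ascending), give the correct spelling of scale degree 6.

G

Degree 6 takes the letter 5 steps above B, which is G.
In melodic minor (ascending), degree 6 sits 9 semitones above the tonic. Bb + 9 semitones is pitch class 7, spelled on G as G.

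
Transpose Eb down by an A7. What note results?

Fbb

A seventh below E lands on the letter F.
An augmented seventh spans 12 semitones, so Eb moves to pitch class 3. On the letter F that is Fbb.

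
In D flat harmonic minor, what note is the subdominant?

Gb

Degree 4 takes the letter 3 steps above D, which is G.
In harmonic minor, degree 4 sits 5 semitones above the tonic. Db + 5 semitones is pitch class 6, spelled on G as Gb.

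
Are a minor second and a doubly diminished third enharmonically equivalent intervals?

A minor second spans 1 semitone; a doubly diminished third spans 1.
They are enharmonically equivalent.

Yes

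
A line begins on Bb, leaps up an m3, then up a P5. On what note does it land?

Ab

A minor third up from Bb is Db (letter D, 3 semitones up).
A perfect fifth up from Db is Ab (letter A, 7 semitones up).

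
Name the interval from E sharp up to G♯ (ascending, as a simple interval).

Counting letters E–F–G gives a third.
E#→G# = 3 semitones, 1 narrower than the major third (4), so minor.

minor third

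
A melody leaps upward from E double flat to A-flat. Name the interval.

The letter names run E→A, a span of 3 letter steps, so the interval is some kind of fourth.
Ebb to Ab is 6 semitones. A perfect fourth is 5, so 6 makes it augmented.

augmented fourth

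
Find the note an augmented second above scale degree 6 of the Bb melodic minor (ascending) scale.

Scale degree 6 of Bb melodic minor (ascending) is G.
An augmented second (3 semitones) above G lands on the letter A, giving A#.

A#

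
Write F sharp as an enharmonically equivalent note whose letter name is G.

F# is pitch class 6. The letter G alone is pitch class 7.
To reach pitch class 6 from G requires an offset of -1 semitone, i.e. flat: Gb.

Gb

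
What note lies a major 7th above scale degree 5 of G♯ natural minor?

Scale degree 5 of G# natural minor is D#.
A major seventh (11 semitones) above D# lands on the letter C, giving C##.

C##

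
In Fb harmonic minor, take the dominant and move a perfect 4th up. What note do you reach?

The dominant of Fb harmonic minor is Cb.
A perfect fourth (5 semitones) above Cb lands on the letter F, giving Fb.

Fb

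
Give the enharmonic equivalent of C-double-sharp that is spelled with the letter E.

Ebb

C## is pitch class 2. The letter E alone is pitch class 4.
To reach pitch class 2 from E requires an offset of -2 semitones, i.e. double flat: Ebb.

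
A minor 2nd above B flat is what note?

B up a major second is C#, so the target letter is C.
From Bb, a minor second is 1 semitone up: Cb.

Cb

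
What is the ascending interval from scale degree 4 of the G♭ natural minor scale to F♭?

Scale degree 4 of Gb natural minor is Cb.
Cb up to Fb: letters C→F make it a fourth; 5 semitones makes it perfect.

perfect fourth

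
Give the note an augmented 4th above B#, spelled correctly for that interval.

E##

B up a perfect fourth is E, so the target letter is E.
From B#, an augmented fourth is 6 semitones up: E##.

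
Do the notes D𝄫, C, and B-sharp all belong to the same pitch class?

Yes

Dbb = pitch class 0 and C = pitch class 0 and B# = pitch class 0 — the same pitch class, so they are enharmonic equivalents.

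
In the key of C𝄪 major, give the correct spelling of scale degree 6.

A##

The C## major scale runs C## D## E## F## G## A## B##.
Degree 6 is A##.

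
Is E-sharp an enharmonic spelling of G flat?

E# is pitch class 5; Gb is pitch class 6.
The pitch classes differ (5 vs. 6), so they are not enharmonic equivalents.

No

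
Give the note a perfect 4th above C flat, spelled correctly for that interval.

A fourth above C lands on the letter F.
A perfect fourth spans 5 semitones, so Cb moves to pitch class 4. On the letter F that is Fb.

Fb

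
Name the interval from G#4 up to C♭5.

doubly diminished fourth

Counting letters G–A–B–C gives a fourth.
G#→Cb = 3 semitones, 2 narrower than the perfect fourth (5), so doubly diminished.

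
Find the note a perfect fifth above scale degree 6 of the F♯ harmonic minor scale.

A

Scale degree 6 of F# harmonic minor is D.
A perfect fifth (7 semitones) above D lands on the letter A, giving A.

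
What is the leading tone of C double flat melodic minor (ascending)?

Bbb

Degree 7 takes the letter 6 steps above C, which is B.
In melodic minor (ascending), degree 7 sits 11 semitones above the tonic. Cbb + 11 semitones is pitch class 9, spelled on B as Bbb.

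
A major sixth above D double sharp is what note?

B##

A sixth above D lands on the letter B.
A major sixth spans 9 semitones, so D## moves to pitch class 1. On the letter B that is B##.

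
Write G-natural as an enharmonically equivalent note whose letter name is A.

Plain A sits 2 semitones above G, so on the letter A the same pitch needs a double flat: Abb.

Abb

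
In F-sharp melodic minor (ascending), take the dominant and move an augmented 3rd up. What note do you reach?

The dominant of F# melodic minor (ascending) is C#.
An augmented third (5 semitones) above C# lands on the letter E, giving E##.

E##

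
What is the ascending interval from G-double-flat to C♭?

augmented fourth

The letter names run G→C, a span of 3 letter steps, so the interval is some kind of fourth.
Gbb to Cb is 6 semitones. A perfect fourth is 5, so 6 makes it augmented.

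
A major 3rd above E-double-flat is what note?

A third above E lands on the letter G.
A major third spans 4 semitones, so Ebb moves to pitch class 6. On the letter G that is Gb.

Gb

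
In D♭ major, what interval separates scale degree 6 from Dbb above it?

diminished third

Scale degree 6 of Db major is Bb.
Bb up to Dbb: letters B→D make it a third; 2 semitones makes it diminished.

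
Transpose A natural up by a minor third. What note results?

C

A up a major third is C#, so the target letter is C.
From A, a minor third is 3 semitones up: C.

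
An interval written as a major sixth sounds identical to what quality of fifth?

doubly augmented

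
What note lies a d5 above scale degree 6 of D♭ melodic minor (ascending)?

Scale degree 6 of Db melodic minor (ascending) is Bb.
A diminished fifth (6 semitones) above Bb lands on the letter F, giving Fb.

Fb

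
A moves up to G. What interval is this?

minor seventh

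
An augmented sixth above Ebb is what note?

E up a major sixth is C#, so the target letter is C.
From Ebb, an augmented sixth is 10 semitones up: C.

C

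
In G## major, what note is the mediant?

B##

Degree 3 takes the letter 2 steps above G, which is B.
In major, degree 3 sits 4 semitones above the tonic. G## + 4 semitones is pitch class 1, spelled on B as B##.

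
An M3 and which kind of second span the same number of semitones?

doubly augmented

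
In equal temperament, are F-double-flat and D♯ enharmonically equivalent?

Fbb = pitch class 3 and D# = pitch class 3 — the same pitch class, so they are enharmonic equivalents.

Yes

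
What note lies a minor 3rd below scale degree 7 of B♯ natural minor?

F##

Scale degree 7 of B# natural minor is A#.
A minor third (3 semitones) below A# lands on the letter F, giving F##.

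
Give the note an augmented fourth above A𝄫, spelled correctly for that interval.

A fourth above A lands on the letter D.
An augmented fourth spans 6 semitones, so Abb moves to pitch class 1. On the letter D that is Db.

Db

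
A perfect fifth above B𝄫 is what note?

A fifth above B lands on the letter F.
A perfect fifth spans 7 semitones, so Bbb moves to pitch class 4. On the letter F that is Fb.

Fb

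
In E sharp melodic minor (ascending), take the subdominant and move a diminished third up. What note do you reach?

The subdominant of E# melodic minor (ascending) is A#.
A diminished third (2 semitones) above A# lands on the letter C, giving C.

C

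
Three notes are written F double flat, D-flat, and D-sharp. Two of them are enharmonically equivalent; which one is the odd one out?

Db

In 12-tone equal temperament, enharmonic equivalents share a pitch class. Fbb is pitch class 3; Db is pitch class 1; D# is pitch class 3.
Fbb and D# share pitch class 3, while Db is pitch class 1.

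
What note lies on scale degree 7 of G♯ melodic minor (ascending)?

F##

The G# melodic minor (ascending) scale runs G# A# B C# D# E# F##.
Degree 7 is F##.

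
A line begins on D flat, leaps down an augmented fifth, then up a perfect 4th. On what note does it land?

An augmented fifth down from Db is Gbb (letter G, 8 semitones down).
A perfect fourth up from Gbb is Cbb (letter C, 5 semitones up).

Cbb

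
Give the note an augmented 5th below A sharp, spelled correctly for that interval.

A fifth below A lands on the letter D.
An augmented fifth spans 8 semitones, so A# moves to pitch class 2. On the letter D that is D.

D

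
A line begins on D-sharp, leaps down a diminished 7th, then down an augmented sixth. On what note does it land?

A diminished seventh down from D# is E## (letter E, 9 semitones down).
An augmented sixth down from E## is G# (letter G, 10 semitones down).

G#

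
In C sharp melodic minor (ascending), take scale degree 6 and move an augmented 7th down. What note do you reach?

Scale degree 6 of C# melodic minor (ascending) is A#.
An augmented seventh (12 semitones) below A# lands on the letter B, giving Bb.

Bb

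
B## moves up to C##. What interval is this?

The letter names run B→C, a span of 1 letter step, so the interval is some kind of second.
B## to C## is 1 semitone. A major second is 2, so 1 makes it minor.

minor second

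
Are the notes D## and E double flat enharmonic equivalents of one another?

No

Two spellings are enharmonically equivalent only if they share a pitch class.
Here D## → 4, Ebb → 2; 2 ≠ 4, so they are not.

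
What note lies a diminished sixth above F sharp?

A sixth above F lands on the letter D.
A diminished sixth spans 7 semitones, so F# moves to pitch class 1. On the letter D that is Db.

Db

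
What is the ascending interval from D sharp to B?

minor sixth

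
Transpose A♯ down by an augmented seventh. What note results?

A seventh below A lands on the letter B.
An augmented seventh spans 12 semitones, so A# moves to pitch class 10. On the letter B that is Bb.

Bb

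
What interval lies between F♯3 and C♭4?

doubly diminished fifth

Counting letters F–G–A–B–C gives a fifth.
F#→Cb = 5 semitones, 2 narrower than the perfect fifth (7), so doubly diminished.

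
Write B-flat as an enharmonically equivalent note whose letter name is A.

A#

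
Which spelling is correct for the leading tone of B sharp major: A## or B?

Each scale degree takes a distinct letter name. Degree 7 of a scale on B must use the letter A.
A## and B are enharmonically the same pitch, but only A## uses the letter A, so it is the correct spelling here.

A##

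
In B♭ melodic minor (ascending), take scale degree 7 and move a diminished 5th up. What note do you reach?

Scale degree 7 of Bb melodic minor (ascending) is A.
A diminished fifth (6 semitones) above A lands on the letter E, giving Eb.

Eb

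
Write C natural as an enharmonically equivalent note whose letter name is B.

B#

C is pitch class 0. The letter B alone is pitch class 11.
To reach pitch class 0 from B requires an offset of +1 semitone, i.e. sharp: B#.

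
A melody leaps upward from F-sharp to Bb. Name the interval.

The letter names run F→B, a span of 3 letter steps, so the interval is some kind of fourth.
F# to Bb is 4 semitones. A perfect fourth is 5, so 4 makes it diminished.

diminished fourth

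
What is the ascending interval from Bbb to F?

augmented fifth

The letter names run B→F, a span of 4 letter steps, so the interval is some kind of fifth.
Bbb to F is 8 semitones. A perfect fifth is 7, so 8 makes it augmented.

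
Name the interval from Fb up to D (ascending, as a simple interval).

augmented sixth

The letter names run F→D, a span of 5 letter steps, so the interval is some kind of sixth.
Fb to D is 10 semitones. A major sixth is 9, so 10 makes it augmented.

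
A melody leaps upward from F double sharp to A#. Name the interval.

The letter names run F→A, a span of 2 letter steps, so the interval is some kind of third.
F## to A# is 3 semitones. A major third is 4, so 3 makes it minor.

minor third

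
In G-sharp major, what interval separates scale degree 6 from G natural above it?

diminished third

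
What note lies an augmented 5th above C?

A fifth above C lands on the letter G.
An augmented fifth spans 8 semitones, so C moves to pitch class 8. On the letter G that is G#.

G#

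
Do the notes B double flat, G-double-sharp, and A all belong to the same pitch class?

Bbb = pitch class 9 and G## = pitch class 9 and A = pitch class 9 — the same pitch class, so they are enharmonic equivalents.

Yes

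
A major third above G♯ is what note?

B#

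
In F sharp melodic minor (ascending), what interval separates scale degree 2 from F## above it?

Scale degree 2 of F# melodic minor (ascending) is G#.
G# up to F##: letters G→F make it a seventh; 11 semitones makes it major.

major seventh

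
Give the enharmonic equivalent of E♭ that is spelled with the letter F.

Fbb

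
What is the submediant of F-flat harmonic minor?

Dbb

Degree 6 takes the letter 5 steps above F, which is D.
In harmonic minor, degree 6 sits 8 semitones above the tonic. Fb + 8 semitones is pitch class 0, spelled on D as Dbb.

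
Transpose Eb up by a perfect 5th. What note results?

Bb

A fifth above E lands on the letter B.
A perfect fifth spans 7 semitones, so Eb moves to pitch class 10. On the letter B that is Bb.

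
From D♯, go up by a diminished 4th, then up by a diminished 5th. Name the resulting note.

A diminished fourth up from D# is G (letter G, 4 semitones up).
A diminished fifth up from G is Db (letter D, 6 semitones up).

Db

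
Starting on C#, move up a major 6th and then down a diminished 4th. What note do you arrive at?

E##

A major sixth up from C# is A# (letter A, 9 semitones up).
A diminished fourth down from A# is E## (letter E, 4 semitones down).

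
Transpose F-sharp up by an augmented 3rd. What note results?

F up a major third is A, so the target letter is A.
From F#, an augmented third is 5 semitones up: A##.

A##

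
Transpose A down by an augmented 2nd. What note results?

Gb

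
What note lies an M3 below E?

E down a major third is C, so the target letter is C.
From E, a major third is 4 semitones down: C.

C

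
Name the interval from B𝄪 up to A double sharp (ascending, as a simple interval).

minor seventh

The letter names run B→A, a span of 6 letter steps, so the interval is some kind of seventh.
B## to A## is 10 semitones. A major seventh is 11, so 10 makes it minor.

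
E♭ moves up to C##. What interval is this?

The letter names run E→C, a span of 5 letter steps, so the interval is some kind of sixth.
Eb to C## is 11 semitones. A major sixth is 9, so 11 makes it doubly augmented.

doubly augmented sixth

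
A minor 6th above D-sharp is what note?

B

D up a major sixth is B, so the target letter is B.
From D#, a minor sixth is 8 semitones up: B.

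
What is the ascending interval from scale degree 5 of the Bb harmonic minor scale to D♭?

minor sixth

Scale degree 5 of Bb harmonic minor is F.
F up to Db: letters F→D make it a sixth; 8 semitones makes it minor.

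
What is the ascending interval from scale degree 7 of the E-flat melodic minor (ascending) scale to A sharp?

Scale degree 7 of Eb melodic minor (ascending) is D.
D up to A#: letters D→A make it a fifth; 8 semitones makes it augmented.

augmented fifth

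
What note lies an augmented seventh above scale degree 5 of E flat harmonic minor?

A#

Scale degree 5 of Eb harmonic minor is Bb.
An augmented seventh (12 semitones) above Bb lands on the letter A, giving A#.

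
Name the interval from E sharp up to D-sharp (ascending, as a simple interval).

The letter names run E→D, a span of 6 letter steps, so the interval is some kind of seventh.
E# to D# is 10 semitones. A major seventh is 11, so 10 makes it minor.

minor seventh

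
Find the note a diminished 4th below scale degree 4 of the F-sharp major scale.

F##

Scale degree 4 of F# major is B.
A diminished fourth (4 semitones) below B lands on the letter F, giving F##.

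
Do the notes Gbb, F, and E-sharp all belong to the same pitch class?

Gbb = pitch class 5 and F = pitch class 5 and E# = pitch class 5 — the same pitch class, so they are enharmonic equivalents.

Yes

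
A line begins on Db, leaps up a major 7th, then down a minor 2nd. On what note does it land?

B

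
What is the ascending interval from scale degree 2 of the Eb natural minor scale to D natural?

Scale degree 2 of Eb natural minor is F.
F up to D: letters F→D make it a sixth; 9 semitones makes it major.

major sixth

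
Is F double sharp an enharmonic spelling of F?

F## is pitch class 7; F is pitch class 5.
The pitch classes differ (7 vs. 5), so they are not enharmonic equivalents.

No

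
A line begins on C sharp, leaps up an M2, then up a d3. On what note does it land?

A major second up from C# is D# (letter D, 2 semitones up).
A diminished third up from D# is F (letter F, 2 semitones up).

F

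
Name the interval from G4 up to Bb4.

minor third

The letter names run G→B, a span of 2 letter steps, so the interval is some kind of third.
G to Bb is 3 semitones. A major third is 4, so 3 makes it minor.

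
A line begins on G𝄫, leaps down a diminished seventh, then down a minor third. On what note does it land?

F

A diminished seventh down from Gbb is Ab (letter A, 9 semitones down).
A minor third down from Ab is F (letter F, 3 semitones down).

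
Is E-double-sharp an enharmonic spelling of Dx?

Two spellings are enharmonically equivalent only if they share a pitch class.
Here E## → 6, D## → 4; 4 ≠ 6, so they are not.

No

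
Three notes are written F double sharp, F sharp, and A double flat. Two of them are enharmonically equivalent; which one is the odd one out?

In 12-tone equal temperament, enharmonic equivalents share a pitch class. F## is pitch class 7; F# is pitch class 6; Abb is pitch class 7.
F## and Abb share pitch class 7, while F# is pitch class 6.

F#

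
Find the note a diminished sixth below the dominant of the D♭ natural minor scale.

C#

The dominant of Db natural minor is Ab.
A diminished sixth (7 semitones) below Ab lands on the letter C, giving C#.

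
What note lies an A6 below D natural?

D down a major sixth is F, so the target letter is F.
From D, an augmented sixth is 10 semitones down: Fb.

Fb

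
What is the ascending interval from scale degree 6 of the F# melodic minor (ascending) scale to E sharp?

major second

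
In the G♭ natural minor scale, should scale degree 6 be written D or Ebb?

Ebb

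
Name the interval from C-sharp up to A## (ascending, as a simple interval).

The letter names run C→A, a span of 5 letter steps, so the interval is some kind of sixth.
C# to A## is 10 semitones. A major sixth is 9, so 10 makes it augmented.

augmented sixth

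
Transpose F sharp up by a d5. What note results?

C

A fifth above F lands on the letter C.
A diminished fifth spans 6 semitones, so F# moves to pitch class 0. On the letter C that is C.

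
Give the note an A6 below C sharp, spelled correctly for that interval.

A sixth below C lands on the letter E.
An augmented sixth spans 10 semitones, so C# moves to pitch class 3. On the letter E that is Eb.

Eb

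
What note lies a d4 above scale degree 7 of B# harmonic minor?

Scale degree 7 of B# harmonic minor is A##.
A diminished fourth (4 semitones) above A## lands on the letter D, giving D#.

D#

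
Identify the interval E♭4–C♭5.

Counting letters E–F–G–A–B–C gives a sixth.
Eb→Cb = 8 semitones, 1 narrower than the major sixth (9), so minor.

minor sixth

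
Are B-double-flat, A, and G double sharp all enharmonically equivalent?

Yes

Bbb is pitch class 9; A is pitch class 9; G## is pitch class 9.
All spellings map to pitch class 9, so they are enharmonically equivalent.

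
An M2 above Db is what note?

Eb

D up a major second is E, so the target letter is E.
From Db, a major second is 2 semitones up: Eb.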